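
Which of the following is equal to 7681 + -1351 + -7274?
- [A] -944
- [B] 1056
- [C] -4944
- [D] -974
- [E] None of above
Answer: A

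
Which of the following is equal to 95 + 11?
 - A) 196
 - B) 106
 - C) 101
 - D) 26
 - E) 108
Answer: B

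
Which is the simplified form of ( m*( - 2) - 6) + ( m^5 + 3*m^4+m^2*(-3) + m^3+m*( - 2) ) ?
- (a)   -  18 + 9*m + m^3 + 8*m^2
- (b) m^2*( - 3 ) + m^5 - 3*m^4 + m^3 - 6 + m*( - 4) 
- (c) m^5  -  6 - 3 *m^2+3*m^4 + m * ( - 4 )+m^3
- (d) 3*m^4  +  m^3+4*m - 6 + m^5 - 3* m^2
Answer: c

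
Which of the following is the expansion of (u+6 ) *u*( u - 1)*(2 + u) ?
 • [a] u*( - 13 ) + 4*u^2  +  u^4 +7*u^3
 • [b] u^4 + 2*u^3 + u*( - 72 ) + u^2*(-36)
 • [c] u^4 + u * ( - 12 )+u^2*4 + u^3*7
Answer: c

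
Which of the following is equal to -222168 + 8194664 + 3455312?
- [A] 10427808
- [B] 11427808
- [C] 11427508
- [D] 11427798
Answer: B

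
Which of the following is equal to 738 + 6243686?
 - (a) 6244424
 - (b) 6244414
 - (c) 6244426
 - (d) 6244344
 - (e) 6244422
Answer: a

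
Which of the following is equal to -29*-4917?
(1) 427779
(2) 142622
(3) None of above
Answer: 3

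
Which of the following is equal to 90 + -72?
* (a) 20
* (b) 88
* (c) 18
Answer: c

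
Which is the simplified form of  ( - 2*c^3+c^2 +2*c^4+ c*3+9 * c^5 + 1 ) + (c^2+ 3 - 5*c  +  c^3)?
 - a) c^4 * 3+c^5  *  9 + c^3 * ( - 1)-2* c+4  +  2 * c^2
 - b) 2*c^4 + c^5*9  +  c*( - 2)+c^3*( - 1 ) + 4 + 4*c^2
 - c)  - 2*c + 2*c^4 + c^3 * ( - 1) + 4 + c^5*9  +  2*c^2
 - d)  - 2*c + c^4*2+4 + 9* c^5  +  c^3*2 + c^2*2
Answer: c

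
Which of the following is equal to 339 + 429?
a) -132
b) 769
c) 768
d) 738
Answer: c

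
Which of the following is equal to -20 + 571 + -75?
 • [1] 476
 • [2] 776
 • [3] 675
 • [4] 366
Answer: 1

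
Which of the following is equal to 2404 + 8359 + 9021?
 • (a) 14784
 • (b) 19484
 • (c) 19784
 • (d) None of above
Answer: c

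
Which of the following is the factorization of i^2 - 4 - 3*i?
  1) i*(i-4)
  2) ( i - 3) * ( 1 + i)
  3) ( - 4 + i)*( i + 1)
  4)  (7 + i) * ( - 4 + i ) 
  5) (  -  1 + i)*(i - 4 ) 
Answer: 3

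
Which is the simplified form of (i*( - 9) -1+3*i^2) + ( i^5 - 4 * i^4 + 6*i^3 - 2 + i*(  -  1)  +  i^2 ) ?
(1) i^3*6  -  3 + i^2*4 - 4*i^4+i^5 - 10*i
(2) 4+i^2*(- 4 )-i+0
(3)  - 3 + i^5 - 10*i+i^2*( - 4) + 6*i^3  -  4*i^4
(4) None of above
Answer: 1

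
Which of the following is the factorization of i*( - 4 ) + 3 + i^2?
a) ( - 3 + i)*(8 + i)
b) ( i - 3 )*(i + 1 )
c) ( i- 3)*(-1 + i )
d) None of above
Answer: c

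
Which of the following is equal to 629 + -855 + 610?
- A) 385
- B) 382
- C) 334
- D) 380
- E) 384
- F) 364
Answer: E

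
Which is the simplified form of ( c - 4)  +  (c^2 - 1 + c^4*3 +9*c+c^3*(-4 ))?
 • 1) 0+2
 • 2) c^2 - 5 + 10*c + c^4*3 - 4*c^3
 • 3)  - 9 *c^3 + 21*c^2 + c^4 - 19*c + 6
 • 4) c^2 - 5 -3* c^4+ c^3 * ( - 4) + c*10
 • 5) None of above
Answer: 2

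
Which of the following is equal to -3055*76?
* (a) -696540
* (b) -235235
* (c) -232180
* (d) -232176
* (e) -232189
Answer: c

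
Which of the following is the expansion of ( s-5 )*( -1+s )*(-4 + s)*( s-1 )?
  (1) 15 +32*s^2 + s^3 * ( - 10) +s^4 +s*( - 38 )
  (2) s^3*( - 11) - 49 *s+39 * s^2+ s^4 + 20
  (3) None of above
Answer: 2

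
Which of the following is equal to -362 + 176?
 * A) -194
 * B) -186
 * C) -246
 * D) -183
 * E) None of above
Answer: B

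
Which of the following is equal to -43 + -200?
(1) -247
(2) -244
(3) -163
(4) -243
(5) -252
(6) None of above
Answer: 4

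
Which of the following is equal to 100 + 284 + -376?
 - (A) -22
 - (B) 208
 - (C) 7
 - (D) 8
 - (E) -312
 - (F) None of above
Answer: D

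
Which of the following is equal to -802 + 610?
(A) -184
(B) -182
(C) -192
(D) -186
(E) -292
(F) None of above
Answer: C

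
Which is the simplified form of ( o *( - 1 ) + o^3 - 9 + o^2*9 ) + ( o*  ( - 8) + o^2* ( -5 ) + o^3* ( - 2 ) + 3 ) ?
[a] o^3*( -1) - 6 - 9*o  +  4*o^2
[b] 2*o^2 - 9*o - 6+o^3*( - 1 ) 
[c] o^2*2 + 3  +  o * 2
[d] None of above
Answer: a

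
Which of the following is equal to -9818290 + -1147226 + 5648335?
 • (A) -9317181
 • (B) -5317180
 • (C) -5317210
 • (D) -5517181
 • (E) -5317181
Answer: E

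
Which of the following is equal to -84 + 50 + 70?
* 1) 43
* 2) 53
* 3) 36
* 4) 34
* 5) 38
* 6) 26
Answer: 3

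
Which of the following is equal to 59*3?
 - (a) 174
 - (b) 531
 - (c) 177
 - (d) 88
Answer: c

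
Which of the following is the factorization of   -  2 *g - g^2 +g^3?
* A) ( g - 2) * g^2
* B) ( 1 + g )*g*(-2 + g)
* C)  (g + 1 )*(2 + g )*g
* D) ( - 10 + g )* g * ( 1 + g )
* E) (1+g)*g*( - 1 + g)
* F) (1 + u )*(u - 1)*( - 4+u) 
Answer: B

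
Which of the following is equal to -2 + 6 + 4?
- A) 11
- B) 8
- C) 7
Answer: B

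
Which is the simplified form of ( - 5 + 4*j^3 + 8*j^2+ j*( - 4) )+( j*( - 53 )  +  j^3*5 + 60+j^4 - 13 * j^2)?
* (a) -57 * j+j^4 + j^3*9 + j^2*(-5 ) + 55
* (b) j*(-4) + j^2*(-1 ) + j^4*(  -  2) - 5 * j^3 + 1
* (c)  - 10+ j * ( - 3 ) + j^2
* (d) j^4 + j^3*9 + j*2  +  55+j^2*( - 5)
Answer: a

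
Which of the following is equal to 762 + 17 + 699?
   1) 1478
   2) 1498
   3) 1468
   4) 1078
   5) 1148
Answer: 1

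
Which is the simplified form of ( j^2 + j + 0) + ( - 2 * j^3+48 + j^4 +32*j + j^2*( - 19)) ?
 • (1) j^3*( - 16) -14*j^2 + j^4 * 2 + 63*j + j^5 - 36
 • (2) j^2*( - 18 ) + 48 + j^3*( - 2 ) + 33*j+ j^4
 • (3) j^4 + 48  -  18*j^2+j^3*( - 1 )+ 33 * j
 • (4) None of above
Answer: 2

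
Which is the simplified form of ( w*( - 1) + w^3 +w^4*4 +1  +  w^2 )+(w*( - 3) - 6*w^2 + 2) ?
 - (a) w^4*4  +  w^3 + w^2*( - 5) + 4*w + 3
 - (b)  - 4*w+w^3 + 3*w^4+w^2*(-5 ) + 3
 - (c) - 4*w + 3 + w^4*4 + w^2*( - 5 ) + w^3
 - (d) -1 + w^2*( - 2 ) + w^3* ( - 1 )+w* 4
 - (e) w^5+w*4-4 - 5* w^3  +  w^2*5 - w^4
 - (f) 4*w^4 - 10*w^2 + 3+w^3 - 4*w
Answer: c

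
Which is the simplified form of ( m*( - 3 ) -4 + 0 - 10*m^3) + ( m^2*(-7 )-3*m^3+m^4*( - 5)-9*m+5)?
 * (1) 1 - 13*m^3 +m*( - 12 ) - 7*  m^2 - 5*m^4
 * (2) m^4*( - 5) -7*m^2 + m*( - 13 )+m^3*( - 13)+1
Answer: 1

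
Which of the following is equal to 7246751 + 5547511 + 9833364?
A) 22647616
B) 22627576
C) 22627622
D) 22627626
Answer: D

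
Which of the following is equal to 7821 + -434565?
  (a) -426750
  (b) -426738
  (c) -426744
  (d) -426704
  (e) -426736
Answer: c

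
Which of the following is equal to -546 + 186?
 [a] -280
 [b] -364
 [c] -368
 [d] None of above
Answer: d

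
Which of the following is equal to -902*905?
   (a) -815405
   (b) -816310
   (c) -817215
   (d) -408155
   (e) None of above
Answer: b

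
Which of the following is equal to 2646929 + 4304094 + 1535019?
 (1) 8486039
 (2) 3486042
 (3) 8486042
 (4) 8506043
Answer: 3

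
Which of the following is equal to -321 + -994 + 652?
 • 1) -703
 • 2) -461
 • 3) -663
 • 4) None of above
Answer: 3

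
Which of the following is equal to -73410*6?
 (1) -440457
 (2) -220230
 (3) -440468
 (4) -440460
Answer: 4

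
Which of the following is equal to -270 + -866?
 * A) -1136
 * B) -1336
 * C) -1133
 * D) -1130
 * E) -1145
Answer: A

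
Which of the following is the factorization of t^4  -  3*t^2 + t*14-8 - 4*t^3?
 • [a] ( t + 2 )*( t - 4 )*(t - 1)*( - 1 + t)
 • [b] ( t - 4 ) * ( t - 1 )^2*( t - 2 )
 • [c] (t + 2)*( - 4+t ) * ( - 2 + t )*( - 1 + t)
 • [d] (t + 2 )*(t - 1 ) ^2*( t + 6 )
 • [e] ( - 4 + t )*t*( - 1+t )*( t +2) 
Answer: a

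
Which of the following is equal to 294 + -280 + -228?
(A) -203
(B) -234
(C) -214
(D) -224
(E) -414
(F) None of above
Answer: C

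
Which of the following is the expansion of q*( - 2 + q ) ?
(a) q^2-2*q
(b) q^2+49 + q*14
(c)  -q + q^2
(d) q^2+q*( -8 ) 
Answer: a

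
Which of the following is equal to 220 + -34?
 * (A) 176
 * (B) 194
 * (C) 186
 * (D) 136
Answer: C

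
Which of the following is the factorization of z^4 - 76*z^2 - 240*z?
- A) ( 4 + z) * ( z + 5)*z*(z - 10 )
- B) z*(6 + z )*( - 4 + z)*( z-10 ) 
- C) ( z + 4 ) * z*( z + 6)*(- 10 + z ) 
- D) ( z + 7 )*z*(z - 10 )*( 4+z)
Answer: C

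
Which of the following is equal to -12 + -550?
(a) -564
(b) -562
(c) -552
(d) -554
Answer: b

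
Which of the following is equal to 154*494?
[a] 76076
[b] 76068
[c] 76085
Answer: a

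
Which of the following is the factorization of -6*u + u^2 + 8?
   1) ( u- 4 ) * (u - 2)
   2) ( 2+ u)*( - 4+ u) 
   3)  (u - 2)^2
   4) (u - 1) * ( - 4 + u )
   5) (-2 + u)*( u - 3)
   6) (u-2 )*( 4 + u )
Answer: 1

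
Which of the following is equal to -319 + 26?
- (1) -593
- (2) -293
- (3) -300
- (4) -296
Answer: 2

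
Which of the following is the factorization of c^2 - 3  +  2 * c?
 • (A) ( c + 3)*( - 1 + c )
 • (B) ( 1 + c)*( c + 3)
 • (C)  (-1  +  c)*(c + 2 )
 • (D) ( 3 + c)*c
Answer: A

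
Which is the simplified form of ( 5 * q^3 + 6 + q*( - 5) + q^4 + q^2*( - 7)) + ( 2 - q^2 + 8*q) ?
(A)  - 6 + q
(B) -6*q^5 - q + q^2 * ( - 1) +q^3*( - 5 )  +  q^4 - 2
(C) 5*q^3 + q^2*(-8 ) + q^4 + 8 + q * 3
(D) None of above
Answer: C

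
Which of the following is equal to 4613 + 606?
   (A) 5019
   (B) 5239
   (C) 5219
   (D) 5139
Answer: C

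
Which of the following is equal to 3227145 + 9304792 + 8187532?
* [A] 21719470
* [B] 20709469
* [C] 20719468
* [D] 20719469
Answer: D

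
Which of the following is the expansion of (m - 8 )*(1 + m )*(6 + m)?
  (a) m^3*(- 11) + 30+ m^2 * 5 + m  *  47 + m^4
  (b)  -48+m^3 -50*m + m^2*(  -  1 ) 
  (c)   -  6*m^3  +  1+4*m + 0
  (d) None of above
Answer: b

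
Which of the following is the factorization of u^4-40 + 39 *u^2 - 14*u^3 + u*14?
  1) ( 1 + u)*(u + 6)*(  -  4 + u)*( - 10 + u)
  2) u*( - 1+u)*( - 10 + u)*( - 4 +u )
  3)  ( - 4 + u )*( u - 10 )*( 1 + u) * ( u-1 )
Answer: 3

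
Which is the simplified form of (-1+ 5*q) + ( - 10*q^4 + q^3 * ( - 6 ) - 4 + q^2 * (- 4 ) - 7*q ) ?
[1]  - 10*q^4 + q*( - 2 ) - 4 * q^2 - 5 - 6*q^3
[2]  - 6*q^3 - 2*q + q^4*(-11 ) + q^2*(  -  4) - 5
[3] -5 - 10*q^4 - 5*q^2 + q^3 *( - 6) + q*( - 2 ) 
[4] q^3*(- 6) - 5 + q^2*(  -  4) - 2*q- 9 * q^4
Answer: 1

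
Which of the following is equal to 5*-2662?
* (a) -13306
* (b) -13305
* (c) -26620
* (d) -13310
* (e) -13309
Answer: d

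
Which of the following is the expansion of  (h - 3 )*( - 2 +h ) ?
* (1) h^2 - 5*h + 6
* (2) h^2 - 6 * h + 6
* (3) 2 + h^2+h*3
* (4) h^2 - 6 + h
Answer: 1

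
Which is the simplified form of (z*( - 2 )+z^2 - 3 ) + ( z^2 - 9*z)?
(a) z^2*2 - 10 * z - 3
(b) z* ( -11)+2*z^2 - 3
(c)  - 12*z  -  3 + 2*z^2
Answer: b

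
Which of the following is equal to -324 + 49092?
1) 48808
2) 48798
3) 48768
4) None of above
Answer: 3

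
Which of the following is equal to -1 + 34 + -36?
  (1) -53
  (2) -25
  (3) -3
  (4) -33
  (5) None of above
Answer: 3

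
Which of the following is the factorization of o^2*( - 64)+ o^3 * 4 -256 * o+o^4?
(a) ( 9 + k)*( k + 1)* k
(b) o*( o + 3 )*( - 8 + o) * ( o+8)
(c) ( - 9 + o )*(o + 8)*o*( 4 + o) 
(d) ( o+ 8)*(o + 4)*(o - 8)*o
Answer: d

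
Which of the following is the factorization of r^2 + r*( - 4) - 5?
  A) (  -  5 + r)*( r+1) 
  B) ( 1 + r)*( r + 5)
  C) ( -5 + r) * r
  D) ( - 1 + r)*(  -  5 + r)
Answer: A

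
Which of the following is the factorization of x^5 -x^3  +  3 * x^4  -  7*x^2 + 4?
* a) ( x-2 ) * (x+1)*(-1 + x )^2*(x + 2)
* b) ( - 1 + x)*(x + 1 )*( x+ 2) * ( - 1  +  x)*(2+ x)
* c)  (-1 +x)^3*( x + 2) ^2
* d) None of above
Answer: b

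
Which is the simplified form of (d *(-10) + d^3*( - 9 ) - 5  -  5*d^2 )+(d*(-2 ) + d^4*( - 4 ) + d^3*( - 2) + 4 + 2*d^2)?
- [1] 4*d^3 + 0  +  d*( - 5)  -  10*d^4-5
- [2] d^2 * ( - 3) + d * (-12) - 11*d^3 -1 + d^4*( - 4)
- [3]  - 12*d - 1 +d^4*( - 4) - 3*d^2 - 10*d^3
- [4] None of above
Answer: 2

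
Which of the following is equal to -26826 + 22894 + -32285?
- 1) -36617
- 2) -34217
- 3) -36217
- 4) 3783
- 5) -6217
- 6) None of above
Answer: 3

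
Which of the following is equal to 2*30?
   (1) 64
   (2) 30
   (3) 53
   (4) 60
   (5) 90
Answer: 4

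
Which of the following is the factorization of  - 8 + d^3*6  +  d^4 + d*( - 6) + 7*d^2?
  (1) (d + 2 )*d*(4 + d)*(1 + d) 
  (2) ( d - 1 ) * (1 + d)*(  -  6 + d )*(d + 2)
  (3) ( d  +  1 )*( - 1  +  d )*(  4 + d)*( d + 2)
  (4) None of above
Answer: 3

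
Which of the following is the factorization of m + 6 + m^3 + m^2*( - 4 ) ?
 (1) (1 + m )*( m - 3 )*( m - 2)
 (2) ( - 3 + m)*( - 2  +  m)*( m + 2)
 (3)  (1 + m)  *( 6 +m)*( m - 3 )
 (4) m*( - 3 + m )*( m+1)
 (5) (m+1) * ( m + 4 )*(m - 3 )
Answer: 1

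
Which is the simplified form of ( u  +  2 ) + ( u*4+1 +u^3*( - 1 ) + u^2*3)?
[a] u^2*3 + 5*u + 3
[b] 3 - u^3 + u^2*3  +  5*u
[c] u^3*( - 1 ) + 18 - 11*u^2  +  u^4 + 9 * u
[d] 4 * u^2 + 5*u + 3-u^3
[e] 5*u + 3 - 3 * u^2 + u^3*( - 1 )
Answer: b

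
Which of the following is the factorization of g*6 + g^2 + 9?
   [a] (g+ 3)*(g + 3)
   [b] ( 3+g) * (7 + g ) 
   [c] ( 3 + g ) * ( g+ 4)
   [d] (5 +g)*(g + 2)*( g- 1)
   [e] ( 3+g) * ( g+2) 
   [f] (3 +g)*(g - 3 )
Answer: a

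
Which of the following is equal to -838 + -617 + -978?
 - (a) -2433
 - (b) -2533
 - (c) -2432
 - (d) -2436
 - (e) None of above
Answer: a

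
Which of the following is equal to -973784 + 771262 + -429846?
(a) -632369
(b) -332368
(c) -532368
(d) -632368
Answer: d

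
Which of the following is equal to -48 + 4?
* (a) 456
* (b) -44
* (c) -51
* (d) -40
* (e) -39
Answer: b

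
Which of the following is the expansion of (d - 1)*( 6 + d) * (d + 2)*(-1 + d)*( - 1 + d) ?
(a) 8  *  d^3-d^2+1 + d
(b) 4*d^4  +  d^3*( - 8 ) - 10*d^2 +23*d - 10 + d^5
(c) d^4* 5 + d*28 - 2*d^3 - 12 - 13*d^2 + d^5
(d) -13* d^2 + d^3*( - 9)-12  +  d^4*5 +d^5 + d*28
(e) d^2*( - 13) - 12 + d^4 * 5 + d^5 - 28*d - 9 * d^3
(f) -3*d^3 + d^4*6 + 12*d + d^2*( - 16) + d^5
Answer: d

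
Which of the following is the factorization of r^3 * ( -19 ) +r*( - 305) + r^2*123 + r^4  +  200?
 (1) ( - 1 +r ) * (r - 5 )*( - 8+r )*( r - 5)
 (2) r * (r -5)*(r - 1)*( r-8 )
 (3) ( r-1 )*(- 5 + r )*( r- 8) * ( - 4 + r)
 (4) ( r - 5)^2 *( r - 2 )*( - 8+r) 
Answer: 1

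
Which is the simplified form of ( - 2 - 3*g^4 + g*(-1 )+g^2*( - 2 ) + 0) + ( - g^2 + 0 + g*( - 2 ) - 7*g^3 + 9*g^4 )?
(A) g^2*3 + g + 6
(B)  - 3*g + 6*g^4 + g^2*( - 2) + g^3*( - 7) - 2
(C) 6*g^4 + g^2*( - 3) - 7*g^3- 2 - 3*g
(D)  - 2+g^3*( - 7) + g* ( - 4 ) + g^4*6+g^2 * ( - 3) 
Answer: C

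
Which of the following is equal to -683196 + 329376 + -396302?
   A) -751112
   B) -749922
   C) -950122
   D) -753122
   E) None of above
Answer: E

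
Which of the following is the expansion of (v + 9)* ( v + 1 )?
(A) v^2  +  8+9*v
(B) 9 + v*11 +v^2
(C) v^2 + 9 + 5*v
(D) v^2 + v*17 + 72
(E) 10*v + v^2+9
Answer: E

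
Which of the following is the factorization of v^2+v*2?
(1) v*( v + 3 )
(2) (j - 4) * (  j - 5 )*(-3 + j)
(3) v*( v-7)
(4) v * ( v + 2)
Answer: 4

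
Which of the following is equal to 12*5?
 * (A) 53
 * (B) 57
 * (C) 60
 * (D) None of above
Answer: C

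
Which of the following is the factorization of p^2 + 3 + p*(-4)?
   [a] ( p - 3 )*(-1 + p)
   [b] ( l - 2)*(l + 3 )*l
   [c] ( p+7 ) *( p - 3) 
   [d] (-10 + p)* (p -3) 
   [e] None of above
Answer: a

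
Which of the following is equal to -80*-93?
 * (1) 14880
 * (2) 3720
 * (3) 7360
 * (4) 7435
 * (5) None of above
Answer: 5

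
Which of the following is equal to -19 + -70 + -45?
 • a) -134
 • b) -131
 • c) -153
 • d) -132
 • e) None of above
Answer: a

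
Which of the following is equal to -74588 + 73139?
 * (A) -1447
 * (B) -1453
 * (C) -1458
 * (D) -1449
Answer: D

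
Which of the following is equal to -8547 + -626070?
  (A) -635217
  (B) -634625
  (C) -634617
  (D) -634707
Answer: C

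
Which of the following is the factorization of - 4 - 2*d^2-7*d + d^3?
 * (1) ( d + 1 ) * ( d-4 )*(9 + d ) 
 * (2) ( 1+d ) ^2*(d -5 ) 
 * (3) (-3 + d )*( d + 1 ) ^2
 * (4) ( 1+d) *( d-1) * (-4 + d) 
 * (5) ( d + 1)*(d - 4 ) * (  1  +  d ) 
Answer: 5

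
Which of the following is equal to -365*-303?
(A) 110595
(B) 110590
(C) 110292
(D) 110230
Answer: A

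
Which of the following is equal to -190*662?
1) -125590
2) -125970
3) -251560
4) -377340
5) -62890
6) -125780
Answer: 6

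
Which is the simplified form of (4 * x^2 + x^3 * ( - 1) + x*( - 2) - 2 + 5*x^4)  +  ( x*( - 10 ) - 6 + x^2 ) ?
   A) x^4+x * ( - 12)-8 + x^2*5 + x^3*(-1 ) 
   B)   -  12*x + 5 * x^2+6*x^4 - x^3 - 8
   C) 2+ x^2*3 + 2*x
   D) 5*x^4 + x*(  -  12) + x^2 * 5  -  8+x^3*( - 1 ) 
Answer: D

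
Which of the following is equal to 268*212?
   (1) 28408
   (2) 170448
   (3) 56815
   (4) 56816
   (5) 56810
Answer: 4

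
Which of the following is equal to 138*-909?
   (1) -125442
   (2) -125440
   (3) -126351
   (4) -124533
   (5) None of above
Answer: 1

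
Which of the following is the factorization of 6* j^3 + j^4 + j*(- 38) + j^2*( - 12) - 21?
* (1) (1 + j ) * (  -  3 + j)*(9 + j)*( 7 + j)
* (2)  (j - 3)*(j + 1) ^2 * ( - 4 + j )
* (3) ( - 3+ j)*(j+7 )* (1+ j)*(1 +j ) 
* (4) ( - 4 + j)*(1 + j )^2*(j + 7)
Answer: 3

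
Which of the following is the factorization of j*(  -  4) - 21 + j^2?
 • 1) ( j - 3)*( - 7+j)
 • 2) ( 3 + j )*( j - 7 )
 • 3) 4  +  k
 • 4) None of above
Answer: 2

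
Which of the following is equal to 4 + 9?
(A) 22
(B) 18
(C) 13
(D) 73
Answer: C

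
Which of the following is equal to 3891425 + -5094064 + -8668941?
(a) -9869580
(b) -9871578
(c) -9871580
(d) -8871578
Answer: c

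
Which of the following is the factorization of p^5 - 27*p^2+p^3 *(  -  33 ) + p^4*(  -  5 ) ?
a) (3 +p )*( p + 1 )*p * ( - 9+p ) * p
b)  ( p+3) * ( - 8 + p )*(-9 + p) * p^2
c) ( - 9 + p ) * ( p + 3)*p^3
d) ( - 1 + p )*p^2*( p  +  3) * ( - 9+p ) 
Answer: a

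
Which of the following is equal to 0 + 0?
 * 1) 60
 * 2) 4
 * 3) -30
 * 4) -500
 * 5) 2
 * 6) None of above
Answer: 6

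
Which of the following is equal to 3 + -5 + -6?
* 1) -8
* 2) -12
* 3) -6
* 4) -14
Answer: 1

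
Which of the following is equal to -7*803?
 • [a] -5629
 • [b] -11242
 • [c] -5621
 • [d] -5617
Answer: c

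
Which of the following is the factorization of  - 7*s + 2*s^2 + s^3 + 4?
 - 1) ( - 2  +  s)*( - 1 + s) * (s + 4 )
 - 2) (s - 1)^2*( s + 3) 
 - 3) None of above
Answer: 3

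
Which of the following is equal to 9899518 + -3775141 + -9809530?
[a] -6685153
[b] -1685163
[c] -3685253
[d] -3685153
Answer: d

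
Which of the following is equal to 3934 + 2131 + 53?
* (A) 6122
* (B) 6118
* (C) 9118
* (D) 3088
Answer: B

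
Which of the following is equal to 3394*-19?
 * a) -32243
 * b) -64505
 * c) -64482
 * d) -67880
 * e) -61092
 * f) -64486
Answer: f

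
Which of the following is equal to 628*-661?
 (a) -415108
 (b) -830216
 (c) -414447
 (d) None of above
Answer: a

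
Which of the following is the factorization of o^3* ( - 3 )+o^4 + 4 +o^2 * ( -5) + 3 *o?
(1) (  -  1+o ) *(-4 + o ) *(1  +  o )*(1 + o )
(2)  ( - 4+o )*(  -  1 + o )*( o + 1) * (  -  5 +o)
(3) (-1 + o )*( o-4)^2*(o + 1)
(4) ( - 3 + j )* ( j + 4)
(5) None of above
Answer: 1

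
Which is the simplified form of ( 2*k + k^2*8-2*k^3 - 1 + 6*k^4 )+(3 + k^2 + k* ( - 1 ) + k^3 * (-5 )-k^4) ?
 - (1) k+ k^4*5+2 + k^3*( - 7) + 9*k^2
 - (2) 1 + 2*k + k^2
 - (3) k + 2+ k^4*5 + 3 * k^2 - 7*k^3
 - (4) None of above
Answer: 1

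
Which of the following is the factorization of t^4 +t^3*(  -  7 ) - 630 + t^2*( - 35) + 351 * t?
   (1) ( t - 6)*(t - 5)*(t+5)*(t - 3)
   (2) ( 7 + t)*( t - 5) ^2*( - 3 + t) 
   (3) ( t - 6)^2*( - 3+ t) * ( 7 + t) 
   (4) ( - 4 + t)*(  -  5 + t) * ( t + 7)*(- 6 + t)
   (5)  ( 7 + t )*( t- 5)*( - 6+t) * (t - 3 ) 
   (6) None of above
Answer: 5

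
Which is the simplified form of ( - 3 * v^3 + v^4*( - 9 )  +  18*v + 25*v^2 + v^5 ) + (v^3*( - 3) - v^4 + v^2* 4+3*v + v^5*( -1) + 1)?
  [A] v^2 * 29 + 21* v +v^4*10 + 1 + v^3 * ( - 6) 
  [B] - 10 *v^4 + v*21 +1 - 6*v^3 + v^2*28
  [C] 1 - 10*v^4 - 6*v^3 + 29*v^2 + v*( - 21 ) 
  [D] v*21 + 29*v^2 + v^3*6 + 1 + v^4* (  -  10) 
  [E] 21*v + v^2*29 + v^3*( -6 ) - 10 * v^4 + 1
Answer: E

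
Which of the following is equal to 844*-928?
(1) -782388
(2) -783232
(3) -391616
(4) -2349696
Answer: 2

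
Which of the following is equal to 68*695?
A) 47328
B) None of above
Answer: B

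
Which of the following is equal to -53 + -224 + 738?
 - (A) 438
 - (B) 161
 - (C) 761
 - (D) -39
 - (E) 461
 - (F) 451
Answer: E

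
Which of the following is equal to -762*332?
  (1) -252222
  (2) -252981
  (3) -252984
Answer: 3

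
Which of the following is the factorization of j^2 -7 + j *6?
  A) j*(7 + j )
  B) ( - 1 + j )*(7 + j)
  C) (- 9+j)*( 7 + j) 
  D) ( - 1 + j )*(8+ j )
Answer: B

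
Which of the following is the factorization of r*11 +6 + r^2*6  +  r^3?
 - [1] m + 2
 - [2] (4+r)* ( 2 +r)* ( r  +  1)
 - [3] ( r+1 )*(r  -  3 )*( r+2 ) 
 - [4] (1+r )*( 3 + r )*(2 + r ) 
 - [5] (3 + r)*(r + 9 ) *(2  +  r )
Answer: 4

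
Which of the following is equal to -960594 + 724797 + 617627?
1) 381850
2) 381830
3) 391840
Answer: 2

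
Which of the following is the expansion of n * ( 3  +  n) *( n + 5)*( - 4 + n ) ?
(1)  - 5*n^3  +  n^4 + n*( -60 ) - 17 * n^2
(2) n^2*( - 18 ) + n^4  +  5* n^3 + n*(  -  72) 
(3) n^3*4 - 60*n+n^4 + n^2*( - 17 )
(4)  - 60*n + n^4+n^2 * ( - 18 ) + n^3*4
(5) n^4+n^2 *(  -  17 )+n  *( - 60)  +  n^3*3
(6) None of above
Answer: 3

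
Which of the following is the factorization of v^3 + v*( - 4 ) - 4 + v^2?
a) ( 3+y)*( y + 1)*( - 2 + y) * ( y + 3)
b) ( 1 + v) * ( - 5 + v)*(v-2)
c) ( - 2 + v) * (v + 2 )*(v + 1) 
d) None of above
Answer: c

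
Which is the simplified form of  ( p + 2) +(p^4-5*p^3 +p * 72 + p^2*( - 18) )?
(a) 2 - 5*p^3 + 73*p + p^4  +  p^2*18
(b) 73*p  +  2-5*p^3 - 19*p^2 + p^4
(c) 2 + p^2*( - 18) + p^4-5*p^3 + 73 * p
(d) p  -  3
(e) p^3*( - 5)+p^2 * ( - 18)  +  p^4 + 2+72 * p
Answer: c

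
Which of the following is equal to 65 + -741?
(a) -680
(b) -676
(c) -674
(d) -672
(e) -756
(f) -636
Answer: b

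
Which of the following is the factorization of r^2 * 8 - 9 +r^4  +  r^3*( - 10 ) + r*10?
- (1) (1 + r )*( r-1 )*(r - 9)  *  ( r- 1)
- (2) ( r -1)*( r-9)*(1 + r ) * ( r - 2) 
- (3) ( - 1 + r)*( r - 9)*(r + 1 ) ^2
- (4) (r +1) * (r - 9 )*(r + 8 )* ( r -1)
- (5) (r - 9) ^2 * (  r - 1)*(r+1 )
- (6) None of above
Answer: 1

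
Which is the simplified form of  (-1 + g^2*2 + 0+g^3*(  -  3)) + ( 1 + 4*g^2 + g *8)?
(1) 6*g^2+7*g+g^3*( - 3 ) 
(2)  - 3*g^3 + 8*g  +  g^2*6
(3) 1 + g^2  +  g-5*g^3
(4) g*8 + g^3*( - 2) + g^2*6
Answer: 2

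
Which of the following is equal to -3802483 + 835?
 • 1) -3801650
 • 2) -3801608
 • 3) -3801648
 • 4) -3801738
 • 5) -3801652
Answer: 3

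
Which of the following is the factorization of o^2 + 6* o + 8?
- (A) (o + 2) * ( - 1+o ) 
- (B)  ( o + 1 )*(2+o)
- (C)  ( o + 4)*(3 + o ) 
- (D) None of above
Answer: D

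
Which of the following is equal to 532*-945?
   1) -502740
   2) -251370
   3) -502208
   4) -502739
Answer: 1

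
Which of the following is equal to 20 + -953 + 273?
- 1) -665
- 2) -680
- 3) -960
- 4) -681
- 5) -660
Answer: 5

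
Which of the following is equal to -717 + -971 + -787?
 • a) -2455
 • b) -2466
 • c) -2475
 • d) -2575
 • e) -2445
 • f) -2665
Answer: c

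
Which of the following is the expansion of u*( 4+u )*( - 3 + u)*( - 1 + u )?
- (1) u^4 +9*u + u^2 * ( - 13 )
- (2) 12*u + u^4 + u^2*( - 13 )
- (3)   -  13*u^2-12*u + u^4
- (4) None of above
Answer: 2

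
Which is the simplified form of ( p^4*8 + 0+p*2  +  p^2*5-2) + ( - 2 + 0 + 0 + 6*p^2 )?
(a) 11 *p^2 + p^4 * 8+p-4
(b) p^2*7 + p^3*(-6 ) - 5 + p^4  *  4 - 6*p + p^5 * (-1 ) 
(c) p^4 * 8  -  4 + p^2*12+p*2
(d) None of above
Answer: d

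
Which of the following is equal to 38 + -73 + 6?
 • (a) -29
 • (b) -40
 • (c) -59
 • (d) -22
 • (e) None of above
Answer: a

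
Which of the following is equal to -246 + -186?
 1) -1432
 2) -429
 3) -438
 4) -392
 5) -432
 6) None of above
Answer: 5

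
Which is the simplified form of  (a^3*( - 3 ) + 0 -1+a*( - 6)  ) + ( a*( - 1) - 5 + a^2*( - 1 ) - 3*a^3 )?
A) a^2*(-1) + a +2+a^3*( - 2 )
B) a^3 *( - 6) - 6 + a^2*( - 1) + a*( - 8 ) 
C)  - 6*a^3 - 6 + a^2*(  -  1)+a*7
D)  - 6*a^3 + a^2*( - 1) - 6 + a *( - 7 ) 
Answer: D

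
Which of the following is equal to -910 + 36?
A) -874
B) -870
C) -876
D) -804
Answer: A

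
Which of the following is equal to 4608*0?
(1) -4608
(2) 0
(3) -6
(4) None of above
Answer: 2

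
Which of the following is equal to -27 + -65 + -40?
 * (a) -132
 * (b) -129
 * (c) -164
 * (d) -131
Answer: a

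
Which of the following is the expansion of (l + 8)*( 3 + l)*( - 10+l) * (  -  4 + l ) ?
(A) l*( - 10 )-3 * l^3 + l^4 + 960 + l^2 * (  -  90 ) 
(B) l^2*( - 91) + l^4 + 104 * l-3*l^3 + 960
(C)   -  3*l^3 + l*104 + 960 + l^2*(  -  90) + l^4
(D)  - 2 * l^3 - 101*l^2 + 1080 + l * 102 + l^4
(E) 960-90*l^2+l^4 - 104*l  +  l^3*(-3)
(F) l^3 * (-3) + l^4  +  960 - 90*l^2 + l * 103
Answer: C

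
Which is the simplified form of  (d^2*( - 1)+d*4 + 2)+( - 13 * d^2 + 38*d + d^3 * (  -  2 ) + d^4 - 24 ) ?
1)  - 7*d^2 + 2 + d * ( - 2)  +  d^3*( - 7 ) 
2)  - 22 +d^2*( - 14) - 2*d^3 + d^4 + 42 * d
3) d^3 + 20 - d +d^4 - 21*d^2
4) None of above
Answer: 2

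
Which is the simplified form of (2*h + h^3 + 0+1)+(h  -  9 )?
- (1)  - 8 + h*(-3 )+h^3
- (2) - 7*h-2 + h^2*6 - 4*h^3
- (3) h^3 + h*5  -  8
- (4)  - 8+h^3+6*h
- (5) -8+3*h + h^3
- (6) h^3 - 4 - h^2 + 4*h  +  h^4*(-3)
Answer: 5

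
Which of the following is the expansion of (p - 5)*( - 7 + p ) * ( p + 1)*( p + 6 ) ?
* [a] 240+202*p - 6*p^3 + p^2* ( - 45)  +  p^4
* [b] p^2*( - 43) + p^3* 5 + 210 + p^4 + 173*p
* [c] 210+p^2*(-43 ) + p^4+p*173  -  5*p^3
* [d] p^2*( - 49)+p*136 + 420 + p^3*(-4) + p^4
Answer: c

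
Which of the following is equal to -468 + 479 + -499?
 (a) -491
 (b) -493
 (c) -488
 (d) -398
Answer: c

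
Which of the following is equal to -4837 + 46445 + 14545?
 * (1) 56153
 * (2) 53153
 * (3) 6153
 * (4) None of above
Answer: 1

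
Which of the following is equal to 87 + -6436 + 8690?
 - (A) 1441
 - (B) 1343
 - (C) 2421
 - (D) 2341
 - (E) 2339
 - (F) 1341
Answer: D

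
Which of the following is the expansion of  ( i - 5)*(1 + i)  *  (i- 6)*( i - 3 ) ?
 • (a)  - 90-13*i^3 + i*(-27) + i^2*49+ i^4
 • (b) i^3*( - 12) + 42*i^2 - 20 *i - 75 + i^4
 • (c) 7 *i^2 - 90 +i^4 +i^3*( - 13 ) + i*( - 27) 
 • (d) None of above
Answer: a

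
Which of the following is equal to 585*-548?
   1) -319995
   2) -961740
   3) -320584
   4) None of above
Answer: 4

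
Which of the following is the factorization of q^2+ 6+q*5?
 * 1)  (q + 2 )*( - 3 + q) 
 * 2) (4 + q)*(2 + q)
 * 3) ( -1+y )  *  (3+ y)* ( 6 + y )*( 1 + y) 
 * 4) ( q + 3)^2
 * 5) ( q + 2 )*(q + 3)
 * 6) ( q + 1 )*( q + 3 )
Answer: 5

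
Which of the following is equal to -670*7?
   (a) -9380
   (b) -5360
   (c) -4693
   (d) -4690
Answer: d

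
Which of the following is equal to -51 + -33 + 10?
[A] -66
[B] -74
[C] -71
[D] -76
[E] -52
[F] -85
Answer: B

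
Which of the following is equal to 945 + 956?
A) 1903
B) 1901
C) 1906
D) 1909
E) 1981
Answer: B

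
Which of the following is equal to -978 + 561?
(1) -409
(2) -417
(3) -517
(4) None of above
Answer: 2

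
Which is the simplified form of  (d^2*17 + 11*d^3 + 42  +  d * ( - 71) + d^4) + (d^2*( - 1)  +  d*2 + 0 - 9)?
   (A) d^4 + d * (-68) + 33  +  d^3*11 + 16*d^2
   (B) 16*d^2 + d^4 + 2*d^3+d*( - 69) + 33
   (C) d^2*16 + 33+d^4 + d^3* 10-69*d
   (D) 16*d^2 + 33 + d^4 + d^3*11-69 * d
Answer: D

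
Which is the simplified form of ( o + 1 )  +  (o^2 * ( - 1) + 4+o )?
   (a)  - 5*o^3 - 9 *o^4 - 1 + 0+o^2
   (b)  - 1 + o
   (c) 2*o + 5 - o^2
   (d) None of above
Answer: c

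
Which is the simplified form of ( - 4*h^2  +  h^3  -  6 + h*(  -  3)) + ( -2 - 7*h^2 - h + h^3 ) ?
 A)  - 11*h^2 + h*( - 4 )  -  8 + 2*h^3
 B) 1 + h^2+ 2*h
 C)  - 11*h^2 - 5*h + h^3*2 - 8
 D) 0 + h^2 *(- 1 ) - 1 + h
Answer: A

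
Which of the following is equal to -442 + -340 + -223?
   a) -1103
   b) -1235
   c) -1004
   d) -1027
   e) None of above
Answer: e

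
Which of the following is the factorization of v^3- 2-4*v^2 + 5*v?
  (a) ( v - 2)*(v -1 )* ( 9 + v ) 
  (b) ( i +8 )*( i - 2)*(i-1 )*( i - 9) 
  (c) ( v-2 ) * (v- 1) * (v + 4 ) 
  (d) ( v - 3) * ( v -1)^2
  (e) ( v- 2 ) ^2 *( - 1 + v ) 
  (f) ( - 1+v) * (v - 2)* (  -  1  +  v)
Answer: f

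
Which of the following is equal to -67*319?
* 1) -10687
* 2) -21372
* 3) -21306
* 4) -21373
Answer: 4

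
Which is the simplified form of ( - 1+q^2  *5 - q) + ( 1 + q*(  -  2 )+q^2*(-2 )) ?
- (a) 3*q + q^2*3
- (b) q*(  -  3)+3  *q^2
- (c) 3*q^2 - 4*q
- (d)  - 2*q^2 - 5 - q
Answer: b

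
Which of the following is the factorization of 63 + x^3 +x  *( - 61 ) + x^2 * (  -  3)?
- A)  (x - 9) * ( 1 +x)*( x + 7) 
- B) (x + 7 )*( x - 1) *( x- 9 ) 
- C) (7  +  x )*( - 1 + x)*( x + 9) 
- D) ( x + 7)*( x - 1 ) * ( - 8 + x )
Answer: B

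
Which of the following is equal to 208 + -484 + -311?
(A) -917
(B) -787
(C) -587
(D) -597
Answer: C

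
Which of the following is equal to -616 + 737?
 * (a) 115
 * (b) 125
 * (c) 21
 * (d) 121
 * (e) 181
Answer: d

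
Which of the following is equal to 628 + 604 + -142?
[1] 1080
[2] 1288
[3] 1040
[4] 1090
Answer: 4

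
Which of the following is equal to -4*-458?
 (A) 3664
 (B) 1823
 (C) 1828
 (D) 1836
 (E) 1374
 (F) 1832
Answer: F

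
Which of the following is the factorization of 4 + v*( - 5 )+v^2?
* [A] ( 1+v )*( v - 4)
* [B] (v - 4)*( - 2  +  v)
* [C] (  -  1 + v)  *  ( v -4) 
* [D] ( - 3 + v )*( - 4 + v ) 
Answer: C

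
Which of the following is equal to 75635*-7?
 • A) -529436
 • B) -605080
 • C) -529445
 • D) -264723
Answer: C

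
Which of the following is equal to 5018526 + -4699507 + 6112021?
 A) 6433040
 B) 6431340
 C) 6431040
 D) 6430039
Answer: C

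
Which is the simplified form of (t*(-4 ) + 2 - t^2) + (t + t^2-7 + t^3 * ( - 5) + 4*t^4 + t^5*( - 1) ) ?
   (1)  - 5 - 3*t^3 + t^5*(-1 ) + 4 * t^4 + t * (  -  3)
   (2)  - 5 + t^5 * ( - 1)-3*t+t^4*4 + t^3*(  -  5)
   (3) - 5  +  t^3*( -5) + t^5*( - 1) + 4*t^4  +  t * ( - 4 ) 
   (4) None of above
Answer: 2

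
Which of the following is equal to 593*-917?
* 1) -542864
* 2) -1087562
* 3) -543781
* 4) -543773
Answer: 3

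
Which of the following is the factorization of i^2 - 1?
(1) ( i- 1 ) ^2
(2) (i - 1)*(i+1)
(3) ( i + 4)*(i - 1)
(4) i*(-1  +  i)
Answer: 2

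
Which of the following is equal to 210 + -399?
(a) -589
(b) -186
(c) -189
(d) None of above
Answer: c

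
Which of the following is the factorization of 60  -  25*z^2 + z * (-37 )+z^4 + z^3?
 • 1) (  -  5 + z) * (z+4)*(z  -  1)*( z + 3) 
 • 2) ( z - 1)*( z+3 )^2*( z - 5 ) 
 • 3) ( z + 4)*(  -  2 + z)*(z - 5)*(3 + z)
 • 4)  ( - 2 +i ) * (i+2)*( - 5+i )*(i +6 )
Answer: 1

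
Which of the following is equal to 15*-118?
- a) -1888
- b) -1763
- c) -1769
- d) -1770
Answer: d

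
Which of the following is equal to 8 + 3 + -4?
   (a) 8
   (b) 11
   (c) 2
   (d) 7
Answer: d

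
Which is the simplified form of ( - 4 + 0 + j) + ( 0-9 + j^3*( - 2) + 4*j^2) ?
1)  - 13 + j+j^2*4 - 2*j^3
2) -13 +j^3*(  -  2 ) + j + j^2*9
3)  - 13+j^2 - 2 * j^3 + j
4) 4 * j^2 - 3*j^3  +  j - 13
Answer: 1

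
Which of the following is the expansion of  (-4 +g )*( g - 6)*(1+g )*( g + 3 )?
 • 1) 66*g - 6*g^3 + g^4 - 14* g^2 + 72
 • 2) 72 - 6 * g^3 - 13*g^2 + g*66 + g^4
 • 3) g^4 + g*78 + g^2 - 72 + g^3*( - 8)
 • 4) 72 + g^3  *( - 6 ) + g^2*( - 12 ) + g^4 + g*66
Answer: 2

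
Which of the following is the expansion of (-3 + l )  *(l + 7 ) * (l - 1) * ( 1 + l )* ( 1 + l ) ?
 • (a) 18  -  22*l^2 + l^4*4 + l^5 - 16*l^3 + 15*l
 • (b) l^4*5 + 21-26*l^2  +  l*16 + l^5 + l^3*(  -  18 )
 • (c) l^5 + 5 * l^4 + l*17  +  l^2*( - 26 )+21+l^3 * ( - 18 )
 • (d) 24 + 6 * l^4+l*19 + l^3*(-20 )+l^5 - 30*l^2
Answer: c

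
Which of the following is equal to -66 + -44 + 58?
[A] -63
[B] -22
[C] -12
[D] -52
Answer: D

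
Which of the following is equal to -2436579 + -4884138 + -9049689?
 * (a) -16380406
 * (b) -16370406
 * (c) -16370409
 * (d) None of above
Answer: b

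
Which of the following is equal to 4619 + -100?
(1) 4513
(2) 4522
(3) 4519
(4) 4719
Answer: 3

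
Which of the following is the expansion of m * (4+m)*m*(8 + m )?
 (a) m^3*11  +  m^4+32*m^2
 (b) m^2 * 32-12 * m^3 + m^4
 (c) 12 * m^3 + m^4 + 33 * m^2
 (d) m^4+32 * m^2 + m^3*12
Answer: d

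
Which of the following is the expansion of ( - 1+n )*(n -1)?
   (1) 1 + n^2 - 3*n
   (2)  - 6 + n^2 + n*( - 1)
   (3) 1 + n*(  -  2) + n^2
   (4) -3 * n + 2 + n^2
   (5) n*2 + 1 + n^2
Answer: 3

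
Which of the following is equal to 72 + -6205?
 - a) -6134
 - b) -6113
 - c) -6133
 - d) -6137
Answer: c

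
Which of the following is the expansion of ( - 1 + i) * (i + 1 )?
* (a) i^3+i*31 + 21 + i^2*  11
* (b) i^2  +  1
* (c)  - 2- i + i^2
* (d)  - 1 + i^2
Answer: d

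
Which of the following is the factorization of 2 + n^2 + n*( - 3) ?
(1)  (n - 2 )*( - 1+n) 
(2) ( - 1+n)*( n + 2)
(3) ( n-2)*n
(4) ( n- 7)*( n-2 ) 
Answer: 1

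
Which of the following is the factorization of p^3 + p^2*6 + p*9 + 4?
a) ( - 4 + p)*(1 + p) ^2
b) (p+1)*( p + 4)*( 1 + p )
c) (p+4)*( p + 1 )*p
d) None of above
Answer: b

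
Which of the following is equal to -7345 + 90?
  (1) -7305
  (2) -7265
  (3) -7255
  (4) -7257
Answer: 3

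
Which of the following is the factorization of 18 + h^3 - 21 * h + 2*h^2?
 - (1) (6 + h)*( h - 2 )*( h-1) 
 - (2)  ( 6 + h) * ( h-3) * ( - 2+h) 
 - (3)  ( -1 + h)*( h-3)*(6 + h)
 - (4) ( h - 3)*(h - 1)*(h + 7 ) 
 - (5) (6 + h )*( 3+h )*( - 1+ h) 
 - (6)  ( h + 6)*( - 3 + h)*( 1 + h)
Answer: 3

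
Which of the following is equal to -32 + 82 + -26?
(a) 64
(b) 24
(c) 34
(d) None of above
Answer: b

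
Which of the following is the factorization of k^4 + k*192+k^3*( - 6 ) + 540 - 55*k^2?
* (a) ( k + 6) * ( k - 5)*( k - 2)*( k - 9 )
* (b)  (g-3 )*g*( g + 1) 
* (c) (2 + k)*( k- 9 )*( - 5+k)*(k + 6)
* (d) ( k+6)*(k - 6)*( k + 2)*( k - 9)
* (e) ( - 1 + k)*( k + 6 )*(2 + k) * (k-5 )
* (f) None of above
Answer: c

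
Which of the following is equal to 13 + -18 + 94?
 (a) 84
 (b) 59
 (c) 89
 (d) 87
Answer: c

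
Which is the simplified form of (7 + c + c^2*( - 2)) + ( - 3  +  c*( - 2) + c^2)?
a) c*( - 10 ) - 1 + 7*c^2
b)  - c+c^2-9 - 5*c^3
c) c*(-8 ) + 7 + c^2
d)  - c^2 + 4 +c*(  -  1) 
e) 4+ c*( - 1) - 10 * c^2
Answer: d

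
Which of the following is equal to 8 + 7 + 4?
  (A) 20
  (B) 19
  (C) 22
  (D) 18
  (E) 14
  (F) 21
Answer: B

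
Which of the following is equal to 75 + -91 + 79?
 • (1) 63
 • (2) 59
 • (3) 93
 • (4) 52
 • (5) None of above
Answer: 1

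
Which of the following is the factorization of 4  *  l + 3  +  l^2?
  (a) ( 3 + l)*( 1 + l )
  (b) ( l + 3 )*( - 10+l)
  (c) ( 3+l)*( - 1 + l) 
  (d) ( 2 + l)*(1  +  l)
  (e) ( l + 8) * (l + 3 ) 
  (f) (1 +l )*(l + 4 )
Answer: a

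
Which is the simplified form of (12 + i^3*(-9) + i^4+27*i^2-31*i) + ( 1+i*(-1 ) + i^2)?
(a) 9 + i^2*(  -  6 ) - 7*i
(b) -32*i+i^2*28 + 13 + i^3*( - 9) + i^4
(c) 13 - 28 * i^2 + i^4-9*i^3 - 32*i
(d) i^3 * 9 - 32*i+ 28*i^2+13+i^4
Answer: b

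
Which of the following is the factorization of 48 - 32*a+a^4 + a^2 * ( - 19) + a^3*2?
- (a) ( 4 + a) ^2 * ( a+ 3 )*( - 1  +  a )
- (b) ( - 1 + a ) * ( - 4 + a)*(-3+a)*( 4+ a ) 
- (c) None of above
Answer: c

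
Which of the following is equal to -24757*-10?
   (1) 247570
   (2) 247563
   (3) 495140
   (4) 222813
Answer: 1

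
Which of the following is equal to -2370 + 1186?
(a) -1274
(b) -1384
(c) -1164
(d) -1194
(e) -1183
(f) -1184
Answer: f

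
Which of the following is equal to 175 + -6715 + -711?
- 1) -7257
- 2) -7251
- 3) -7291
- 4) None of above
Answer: 2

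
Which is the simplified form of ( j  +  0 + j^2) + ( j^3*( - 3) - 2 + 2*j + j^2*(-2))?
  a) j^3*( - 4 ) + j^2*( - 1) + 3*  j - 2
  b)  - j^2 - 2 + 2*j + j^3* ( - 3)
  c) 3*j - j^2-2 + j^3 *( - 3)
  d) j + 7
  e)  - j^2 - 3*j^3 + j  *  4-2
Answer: c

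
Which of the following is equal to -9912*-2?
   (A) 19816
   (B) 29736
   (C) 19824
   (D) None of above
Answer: C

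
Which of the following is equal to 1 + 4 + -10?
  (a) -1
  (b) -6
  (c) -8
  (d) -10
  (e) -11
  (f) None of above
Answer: f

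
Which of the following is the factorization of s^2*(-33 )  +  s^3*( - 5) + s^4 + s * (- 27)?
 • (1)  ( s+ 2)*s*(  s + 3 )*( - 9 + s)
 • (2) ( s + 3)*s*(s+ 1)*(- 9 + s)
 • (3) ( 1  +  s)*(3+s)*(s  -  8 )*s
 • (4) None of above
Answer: 2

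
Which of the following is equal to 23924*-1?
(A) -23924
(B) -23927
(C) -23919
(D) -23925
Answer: A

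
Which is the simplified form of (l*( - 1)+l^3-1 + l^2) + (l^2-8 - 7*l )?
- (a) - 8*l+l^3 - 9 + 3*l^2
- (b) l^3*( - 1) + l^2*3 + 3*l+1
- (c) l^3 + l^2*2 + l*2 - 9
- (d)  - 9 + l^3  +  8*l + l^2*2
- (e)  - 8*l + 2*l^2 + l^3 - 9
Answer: e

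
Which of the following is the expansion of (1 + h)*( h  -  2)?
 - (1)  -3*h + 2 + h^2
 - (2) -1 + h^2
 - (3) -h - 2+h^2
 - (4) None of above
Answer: 3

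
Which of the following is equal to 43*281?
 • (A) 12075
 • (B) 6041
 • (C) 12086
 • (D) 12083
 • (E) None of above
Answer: D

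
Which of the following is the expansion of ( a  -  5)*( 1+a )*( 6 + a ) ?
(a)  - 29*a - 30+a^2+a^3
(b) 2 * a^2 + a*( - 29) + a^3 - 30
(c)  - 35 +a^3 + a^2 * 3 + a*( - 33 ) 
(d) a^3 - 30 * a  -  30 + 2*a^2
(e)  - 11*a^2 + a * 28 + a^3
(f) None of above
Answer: b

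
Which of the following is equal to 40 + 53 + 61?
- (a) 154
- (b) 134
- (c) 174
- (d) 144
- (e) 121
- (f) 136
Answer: a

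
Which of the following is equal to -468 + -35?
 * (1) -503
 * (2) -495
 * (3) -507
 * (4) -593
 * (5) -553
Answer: 1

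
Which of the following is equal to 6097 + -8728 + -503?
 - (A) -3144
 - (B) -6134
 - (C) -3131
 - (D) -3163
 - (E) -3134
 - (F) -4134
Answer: E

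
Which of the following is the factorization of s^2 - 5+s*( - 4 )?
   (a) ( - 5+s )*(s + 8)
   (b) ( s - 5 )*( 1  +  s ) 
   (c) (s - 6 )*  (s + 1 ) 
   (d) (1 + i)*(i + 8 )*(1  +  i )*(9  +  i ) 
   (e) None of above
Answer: b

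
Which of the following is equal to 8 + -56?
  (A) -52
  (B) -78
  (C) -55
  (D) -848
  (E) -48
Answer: E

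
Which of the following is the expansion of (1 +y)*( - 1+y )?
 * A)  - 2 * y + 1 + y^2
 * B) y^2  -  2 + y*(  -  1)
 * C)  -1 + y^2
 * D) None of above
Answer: C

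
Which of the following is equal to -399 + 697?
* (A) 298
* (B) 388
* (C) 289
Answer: A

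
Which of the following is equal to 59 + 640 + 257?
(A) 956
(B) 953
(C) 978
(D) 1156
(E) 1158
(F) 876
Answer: A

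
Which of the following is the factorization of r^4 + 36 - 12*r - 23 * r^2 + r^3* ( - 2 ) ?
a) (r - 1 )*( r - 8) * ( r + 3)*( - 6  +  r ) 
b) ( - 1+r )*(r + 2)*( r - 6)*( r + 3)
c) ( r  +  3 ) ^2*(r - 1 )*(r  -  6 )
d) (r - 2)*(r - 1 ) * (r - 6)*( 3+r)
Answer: b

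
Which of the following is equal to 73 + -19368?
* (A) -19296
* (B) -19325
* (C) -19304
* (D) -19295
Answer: D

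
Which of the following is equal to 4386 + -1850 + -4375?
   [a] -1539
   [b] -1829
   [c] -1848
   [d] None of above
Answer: d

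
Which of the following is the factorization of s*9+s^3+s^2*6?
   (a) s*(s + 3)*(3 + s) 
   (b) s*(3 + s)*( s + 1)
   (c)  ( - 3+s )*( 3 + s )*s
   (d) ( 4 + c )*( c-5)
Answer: a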